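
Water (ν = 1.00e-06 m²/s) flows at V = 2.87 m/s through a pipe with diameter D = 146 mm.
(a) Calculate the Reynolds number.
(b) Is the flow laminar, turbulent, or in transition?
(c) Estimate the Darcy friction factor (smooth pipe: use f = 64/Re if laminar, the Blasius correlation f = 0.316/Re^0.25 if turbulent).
(a) Re = V·D/ν = 2.87·0.146/1.00e-06 = 419020
(b) Flow regime: turbulent (Re > 4000)
(c) Friction factor: f = 0.316/Re^0.25 = 0.316/419020^0.25 = 0.01242 (Blasius is strictly valid for Re ≲ 1e5; used here as the smooth-pipe estimate the problem specifies)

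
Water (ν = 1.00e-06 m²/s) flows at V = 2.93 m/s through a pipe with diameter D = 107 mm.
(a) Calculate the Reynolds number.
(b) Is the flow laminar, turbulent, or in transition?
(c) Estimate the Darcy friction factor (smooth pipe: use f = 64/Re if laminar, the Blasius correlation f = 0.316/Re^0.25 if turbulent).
(a) Re = V·D/ν = 2.93·0.107/1.00e-06 = 313510
(b) Flow regime: turbulent (Re > 4000)
(c) Friction factor: f = 0.316/Re^0.25 = 0.316/313510^0.25 = 0.01335 (Blasius is strictly valid for Re ≲ 1e5; used here as the smooth-pipe estimate the problem specifies)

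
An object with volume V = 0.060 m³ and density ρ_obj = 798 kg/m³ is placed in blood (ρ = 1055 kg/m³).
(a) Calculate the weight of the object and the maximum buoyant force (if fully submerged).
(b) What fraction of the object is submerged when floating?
(a) W=rho_obj*g*V=798*9.81*0.060=469.7 N; F_B(max)=rho*g*V=1055*9.81*0.060=621.0 N
(b) Floating fraction=rho_obj/rho=798/1055=0.756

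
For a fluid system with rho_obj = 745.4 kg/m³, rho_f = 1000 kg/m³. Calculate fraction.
Formula: f_{sub} = \frac{\rho_{obj}}{\rho_f}
fraction = 745.4/1000 = 0.7454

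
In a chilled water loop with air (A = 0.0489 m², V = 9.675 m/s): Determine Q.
Formula: Q = A V
Q = 0.0489·9.675·1000 = 473.1 L/s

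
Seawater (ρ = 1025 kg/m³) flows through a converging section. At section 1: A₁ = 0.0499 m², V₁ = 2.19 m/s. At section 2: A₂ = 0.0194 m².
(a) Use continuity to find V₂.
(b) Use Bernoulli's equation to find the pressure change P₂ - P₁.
(a) Continuity: A₁V₁=A₂V₂ -> V₂=A₁V₁/A₂=0.0499*2.19/0.0194=5.63 m/s
(b) Bernoulli: P₂-P₁=0.5*rho*(V₁^2-V₂^2)/1000=0.5*1025*(2.19^2-5.63^2)/1000=-13.79 kPa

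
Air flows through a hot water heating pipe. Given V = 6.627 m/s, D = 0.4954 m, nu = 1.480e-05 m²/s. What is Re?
Formula: Re = \frac{V D}{\nu}
Re = 6.627·0.4954/1.480e-05 = 221825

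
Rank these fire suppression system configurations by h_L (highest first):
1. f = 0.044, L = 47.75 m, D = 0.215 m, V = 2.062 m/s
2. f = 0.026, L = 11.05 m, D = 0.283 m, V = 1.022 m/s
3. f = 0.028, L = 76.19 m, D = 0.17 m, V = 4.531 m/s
Case 1: h_L = 2.118 m
Case 2: h_L = 0.05404 m
Case 3: h_L = 13.13 m
Ranking (highest first): 3, 1, 2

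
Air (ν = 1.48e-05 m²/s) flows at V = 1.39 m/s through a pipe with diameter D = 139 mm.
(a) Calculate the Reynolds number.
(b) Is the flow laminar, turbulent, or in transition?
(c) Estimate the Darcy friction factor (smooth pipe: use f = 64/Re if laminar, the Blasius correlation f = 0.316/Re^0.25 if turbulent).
(a) Re = V·D/ν = 1.39·0.139/1.48e-05 = 13055
(b) Flow regime: turbulent (Re > 4000)
(c) Friction factor: f = 0.316/Re^0.25 = 0.316/13055^0.25 = 0.02956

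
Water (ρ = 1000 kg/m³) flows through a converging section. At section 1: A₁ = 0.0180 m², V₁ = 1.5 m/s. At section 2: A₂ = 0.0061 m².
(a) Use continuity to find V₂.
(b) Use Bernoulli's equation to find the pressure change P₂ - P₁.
(a) Continuity: A₁V₁=A₂V₂ -> V₂=A₁V₁/A₂=0.0180*1.5/0.0061=4.43 m/s
(b) Bernoulli: P₂-P₁=0.5*rho*(V₁^2-V₂^2)/1000=0.5*1000*(1.5^2-4.43^2)/1000=-8.687 kPa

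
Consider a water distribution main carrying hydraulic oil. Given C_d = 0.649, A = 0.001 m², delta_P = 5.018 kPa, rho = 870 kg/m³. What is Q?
Formula: Q = C_d A \sqrt{\frac{2 \Delta P}{\rho}}
Q = 0.649·0.001·√(2·(5.018·1000)/870)·1000 = 2.204 L/s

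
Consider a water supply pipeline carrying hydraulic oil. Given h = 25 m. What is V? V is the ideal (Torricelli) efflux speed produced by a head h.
Formula: V = \sqrt{2 g h}
V = √(2·9.81·25) = 22.15 m/s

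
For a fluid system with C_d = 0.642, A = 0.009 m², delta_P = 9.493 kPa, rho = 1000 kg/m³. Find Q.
Formula: Q = C_d A \sqrt{\frac{2 \Delta P}{\rho}}
Q = 0.642·0.009·√(2·(9.493·1000)/1000)·1000 = 25.18 L/s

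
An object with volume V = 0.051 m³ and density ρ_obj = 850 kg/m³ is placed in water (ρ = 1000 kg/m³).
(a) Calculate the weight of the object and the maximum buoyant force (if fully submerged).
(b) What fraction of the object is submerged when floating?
(a) W=rho_obj*g*V=850*9.81*0.051=425.3 N; F_B(max)=rho*g*V=1000*9.81*0.051=500.3 N
(b) Floating fraction=rho_obj/rho=850/1000=0.850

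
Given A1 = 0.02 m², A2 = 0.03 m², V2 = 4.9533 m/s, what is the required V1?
Formula: V_2 = \frac{A_1 V_1}{A_2}
Substituting knowns: 4.9533 = 0.02·V1/0.03
Solving for V1: V1 = 4.9533·0.03/0.02 = 7.43 m/s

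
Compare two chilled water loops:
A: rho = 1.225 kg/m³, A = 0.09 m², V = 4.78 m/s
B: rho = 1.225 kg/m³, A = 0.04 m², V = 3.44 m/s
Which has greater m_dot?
m_dot(A) = 0.527 kg/s, m_dot(B) = 0.1686 kg/s. Answer: A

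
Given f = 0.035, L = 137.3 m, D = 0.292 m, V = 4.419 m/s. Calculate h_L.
Formula: h_L = f \frac{L}{D} \frac{V^2}{2g}
h_L = 0.035·(137.3/0.292)·4.419²/(2·9.81) = 16.38 m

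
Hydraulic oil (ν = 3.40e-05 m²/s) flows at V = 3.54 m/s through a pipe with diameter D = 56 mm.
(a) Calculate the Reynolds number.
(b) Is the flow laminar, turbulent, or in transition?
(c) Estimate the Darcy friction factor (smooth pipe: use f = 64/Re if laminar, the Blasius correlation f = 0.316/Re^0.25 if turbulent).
(a) Re = V·D/ν = 3.54·0.056/3.40e-05 = 5830.6
(b) Flow regime: turbulent (Re > 4000)
(c) Friction factor: f = 0.316/Re^0.25 = 0.316/5830.6^0.25 = 0.03616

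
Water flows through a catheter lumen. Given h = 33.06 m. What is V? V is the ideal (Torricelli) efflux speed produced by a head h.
Formula: V = \sqrt{2 g h}
V = √(2·9.81·33.06) = 25.47 m/s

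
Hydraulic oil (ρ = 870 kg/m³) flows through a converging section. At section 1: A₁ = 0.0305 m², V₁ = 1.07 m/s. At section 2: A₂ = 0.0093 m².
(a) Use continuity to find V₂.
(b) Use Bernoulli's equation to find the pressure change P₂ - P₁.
(a) Continuity: A₁V₁=A₂V₂ -> V₂=A₁V₁/A₂=0.0305*1.07/0.0093=3.51 m/s
(b) Bernoulli: P₂-P₁=0.5*rho*(V₁^2-V₂^2)/1000=0.5*870*(1.07^2-3.51^2)/1000=-4.861 kPa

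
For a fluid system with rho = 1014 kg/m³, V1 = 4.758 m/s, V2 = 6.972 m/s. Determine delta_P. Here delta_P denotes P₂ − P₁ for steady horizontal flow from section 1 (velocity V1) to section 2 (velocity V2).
Formula: \Delta P = \frac{1}{2} \rho (V_1^2 - V_2^2)
delta_P = 0.5·1014·(4.758² − 6.972²)/1000 = -13.17 kPa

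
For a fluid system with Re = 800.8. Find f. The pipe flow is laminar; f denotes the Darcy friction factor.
Formula: f = \frac{64}{Re}
f = 64/800.8 = 0.07992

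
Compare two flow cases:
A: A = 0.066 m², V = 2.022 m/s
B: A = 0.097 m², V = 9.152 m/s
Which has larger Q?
Q(A) = 133.5 L/s, Q(B) = 887.7 L/s. Answer: B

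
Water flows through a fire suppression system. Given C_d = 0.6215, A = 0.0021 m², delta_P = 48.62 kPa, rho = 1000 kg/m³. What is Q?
Formula: Q = C_d A \sqrt{\frac{2 \Delta P}{\rho}}
Q = 0.6215·0.0021·√(2·(48.62·1000)/1000)·1000 = 12.87 L/s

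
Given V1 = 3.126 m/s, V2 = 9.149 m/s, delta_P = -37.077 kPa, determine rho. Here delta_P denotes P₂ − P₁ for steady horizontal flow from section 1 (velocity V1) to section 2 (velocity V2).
Formula: \Delta P = \frac{1}{2} \rho (V_1^2 - V_2^2)
Substituting knowns: -37.077 = 0.5·rho·(3.126² − 9.149²)/1000
Solving for rho: rho = 2·(-37.077·1000)/(3.126² − 9.149²) = 1003 kg/m³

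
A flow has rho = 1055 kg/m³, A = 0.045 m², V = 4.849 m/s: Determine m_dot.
Formula: \dot{m} = \rho A V
m_dot = 1055·0.045·4.849 = 230.2 kg/s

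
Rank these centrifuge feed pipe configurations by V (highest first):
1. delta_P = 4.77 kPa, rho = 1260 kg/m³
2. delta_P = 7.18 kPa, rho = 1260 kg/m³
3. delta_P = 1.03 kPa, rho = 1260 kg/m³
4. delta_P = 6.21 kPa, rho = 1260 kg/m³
Case 1: V = 2.752 m/s
Case 2: V = 3.376 m/s
Case 3: V = 1.279 m/s
Case 4: V = 3.14 m/s
Ranking (highest first): 2, 4, 1, 3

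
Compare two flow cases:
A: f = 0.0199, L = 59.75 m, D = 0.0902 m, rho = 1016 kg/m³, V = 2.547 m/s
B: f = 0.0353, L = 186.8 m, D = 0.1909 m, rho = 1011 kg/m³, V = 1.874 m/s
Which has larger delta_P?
delta_P(A) = 43.44 kPa, delta_P(B) = 61.32 kPa. Answer: B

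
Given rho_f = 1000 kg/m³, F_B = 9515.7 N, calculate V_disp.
Formula: F_B = \rho_f g V_{disp}
Substituting knowns: 9515.7 = 1000·9.81·V_disp
Solving for V_disp: V_disp = 9515.7/(1000·9.81) = 0.97 m³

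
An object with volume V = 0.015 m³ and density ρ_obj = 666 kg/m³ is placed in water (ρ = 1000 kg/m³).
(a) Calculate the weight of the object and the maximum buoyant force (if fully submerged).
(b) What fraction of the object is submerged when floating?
(a) W=rho_obj*g*V=666*9.81*0.015=98.0 N; F_B(max)=rho*g*V=1000*9.81*0.015=147.2 N
(b) Floating fraction=rho_obj/rho=666/1000=0.666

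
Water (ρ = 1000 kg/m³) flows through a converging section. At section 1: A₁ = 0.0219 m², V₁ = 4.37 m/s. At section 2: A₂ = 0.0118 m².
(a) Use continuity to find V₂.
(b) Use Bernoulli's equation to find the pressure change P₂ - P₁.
(a) Continuity: A₁V₁=A₂V₂ -> V₂=A₁V₁/A₂=0.0219*4.37/0.0118=8.11 m/s
(b) Bernoulli: P₂-P₁=0.5*rho*(V₁^2-V₂^2)/1000=0.5*1000*(4.37^2-8.11^2)/1000=-23.34 kPa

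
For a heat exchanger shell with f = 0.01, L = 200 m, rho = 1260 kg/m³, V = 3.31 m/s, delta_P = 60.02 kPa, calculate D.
Formula: \Delta P = f \frac{L}{D} \frac{\rho V^2}{2}
Substituting knowns: 60.02 = 0.01·(200/D)·0.5·1260·3.31²/1000
Solving for D: D = 0.01·200·0.5·1260·3.31²/(60.02·1000) = 0.23 m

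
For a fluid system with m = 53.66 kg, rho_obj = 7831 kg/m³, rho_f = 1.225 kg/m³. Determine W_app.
Formula: W_{app} = mg\left(1 - \frac{\rho_f}{\rho_{obj}}\right)
W_app = 53.66·9.81·(1 − 1.225/7831) = 526.3 N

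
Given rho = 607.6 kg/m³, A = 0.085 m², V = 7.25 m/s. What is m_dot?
Formula: \dot{m} = \rho A V
m_dot = 607.6·0.085·7.25 = 374.4 kg/s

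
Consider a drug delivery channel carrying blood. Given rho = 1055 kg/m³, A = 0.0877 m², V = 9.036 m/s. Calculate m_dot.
Formula: \dot{m} = \rho A V
m_dot = 1055·0.0877·9.036 = 836 kg/s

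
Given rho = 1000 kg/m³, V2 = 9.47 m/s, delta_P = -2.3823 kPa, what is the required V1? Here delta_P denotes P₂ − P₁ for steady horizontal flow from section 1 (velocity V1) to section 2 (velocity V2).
Formula: \Delta P = \frac{1}{2} \rho (V_1^2 - V_2^2)
Substituting knowns: -2.3823 = 0.5·1000·(V1² − 9.47²)/1000
Solving for V1: V1 = √(9.47² + 2·(-2.3823·1000)/1000) = 9.215 m/s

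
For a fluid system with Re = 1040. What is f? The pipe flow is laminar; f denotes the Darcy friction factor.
Formula: f = \frac{64}{Re}
f = 64/1040 = 0.06154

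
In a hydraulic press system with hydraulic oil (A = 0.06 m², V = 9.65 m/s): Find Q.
Formula: Q = A V
Q = 0.06·9.65·1000 = 579 L/s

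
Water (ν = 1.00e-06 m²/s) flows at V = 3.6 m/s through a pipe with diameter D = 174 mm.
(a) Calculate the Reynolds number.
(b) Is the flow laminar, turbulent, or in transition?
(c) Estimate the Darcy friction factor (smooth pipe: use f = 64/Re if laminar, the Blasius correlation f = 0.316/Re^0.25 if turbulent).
(a) Re = V·D/ν = 3.6·0.174/1.00e-06 = 626400
(b) Flow regime: turbulent (Re > 4000)
(c) Friction factor: f = 0.316/Re^0.25 = 0.316/626400^0.25 = 0.01123 (Blasius is strictly valid for Re ≲ 1e5; used here as the smooth-pipe estimate the problem specifies)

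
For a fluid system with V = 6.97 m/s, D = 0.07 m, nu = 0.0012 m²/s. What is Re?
Formula: Re = \frac{V D}{\nu}
Re = 6.97·0.07/0.0012 = 406.6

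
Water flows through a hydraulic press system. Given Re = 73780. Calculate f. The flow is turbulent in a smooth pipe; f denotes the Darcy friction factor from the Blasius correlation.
Formula: f = \frac{0.316}{Re^{0.25}}
f = 0.316/73780^0.25 = 0.01917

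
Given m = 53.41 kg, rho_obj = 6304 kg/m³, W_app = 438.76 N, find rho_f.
Formula: W_{app} = mg\left(1 - \frac{\rho_f}{\rho_{obj}}\right)
Substituting knowns: 438.76 = 53.41·9.81·(1 − rho_f/6304)
Solving for rho_f: rho_f = 6304·(1 − 438.76/(53.41·9.81)) = 1025 kg/m³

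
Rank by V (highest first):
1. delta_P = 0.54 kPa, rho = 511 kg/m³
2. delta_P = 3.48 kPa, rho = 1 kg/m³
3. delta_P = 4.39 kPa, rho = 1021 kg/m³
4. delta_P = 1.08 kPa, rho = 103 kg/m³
Case 1: V = 1.454 m/s
Case 2: V = 83.43 m/s
Case 3: V = 2.932 m/s
Case 4: V = 4.579 m/s
Ranking (highest first): 2, 4, 3, 1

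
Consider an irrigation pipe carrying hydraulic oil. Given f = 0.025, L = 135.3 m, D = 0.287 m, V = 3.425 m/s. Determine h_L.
Formula: h_L = f \frac{L}{D} \frac{V^2}{2g}
h_L = 0.025·(135.3/0.287)·3.425²/(2·9.81) = 7.047 m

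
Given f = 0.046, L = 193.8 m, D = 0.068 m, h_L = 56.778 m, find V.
Formula: h_L = f \frac{L}{D} \frac{V^2}{2g}
Substituting knowns: 56.778 = 0.046·(193.8/0.068)·V²/(2·9.81)
Solving for V: V = √(56.778·2·9.81/(0.046·(193.8/0.068))) = 2.915 m/s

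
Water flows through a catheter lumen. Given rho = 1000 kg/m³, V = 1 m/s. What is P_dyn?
Formula: P_{dyn} = \frac{1}{2} \rho V^2
P_dyn = 0.5·1000·1²/1000 = 0.5 kPa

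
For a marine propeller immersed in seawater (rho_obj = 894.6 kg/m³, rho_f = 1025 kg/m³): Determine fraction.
Formula: f_{sub} = \frac{\rho_{obj}}{\rho_f}
fraction = 894.6/1025 = 0.8728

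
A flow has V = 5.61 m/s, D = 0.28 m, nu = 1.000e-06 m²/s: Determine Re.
Formula: Re = \frac{V D}{\nu}
Re = 5.61·0.28/1.000e-06 = 1.571e+06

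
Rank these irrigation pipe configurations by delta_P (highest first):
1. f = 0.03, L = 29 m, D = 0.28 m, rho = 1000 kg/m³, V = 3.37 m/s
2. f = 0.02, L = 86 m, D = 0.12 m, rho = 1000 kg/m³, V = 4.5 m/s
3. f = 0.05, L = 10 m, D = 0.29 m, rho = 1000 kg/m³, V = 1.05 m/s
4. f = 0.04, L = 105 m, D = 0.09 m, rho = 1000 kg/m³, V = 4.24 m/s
Case 1: delta_P = 17.64 kPa
Case 2: delta_P = 145.1 kPa
Case 3: delta_P = 0.9504 kPa
Case 4: delta_P = 419.5 kPa
Ranking (highest first): 4, 2, 1, 3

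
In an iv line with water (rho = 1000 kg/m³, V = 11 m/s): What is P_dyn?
Formula: P_{dyn} = \frac{1}{2} \rho V^2
P_dyn = 0.5·1000·11²/1000 = 60.5 kPa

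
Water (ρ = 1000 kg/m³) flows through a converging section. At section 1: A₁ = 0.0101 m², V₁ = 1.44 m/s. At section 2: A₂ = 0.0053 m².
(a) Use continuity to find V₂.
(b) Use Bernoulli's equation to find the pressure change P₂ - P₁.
(a) Continuity: A₁V₁=A₂V₂ -> V₂=A₁V₁/A₂=0.0101*1.44/0.0053=2.74 m/s
(b) Bernoulli: P₂-P₁=0.5*rho*(V₁^2-V₂^2)/1000=0.5*1000*(1.44^2-2.74^2)/1000=-2.717 kPa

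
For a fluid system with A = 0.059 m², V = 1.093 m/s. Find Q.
Formula: Q = A V
Q = 0.059·1.093·1000 = 64.49 L/s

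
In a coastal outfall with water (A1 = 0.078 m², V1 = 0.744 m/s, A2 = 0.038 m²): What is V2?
Formula: V_2 = \frac{A_1 V_1}{A_2}
V2 = 0.078·0.744/0.038 = 1.527 m/s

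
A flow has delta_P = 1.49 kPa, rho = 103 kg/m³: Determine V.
Formula: V = \sqrt{\frac{2 \Delta P}{\rho}}
V = √(2·(1.49·1000)/103) = 5.379 m/s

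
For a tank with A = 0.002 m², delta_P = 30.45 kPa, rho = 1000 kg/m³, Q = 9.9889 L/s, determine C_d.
Formula: Q = C_d A \sqrt{\frac{2 \Delta P}{\rho}}
Substituting knowns: 9.9889 = C_d·0.002·√(2·(30.45·1000)/1000)·1000
Solving for C_d: C_d = (9.9889/1000)/(0.002·√(2·(30.45·1000)/1000)) = 0.64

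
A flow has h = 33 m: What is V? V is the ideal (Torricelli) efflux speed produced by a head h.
Formula: V = \sqrt{2 g h}
V = √(2·9.81·33) = 25.45 m/s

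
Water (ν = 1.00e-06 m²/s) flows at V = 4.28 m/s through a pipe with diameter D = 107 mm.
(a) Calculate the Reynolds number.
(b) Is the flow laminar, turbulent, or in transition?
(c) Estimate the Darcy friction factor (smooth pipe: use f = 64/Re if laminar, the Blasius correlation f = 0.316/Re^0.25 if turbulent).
(a) Re = V·D/ν = 4.28·0.107/1.00e-06 = 457960
(b) Flow regime: turbulent (Re > 4000)
(c) Friction factor: f = 0.316/Re^0.25 = 0.316/457960^0.25 = 0.01215 (Blasius is strictly valid for Re ≲ 1e5; used here as the smooth-pipe estimate the problem specifies)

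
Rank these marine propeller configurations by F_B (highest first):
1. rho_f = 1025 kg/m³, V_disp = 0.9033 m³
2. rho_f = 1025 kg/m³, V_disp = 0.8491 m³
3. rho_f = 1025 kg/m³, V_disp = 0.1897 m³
Case 1: F_B = 9083 N
Case 2: F_B = 8538 N
Case 3: F_B = 1907 N
Ranking (highest first): 1, 2, 3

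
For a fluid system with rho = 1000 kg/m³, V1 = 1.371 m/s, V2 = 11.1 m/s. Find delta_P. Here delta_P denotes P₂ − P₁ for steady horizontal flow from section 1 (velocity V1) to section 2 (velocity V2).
Formula: \Delta P = \frac{1}{2} \rho (V_1^2 - V_2^2)
delta_P = 0.5·1000·(1.371² − 11.1²)/1000 = -60.67 kPa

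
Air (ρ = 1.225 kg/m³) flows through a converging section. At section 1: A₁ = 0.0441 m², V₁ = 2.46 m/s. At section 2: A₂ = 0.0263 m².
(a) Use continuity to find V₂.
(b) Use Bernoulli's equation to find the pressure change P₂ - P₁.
(a) Continuity: A₁V₁=A₂V₂ -> V₂=A₁V₁/A₂=0.0441*2.46/0.0263=4.12 m/s
(b) Bernoulli: P₂-P₁=0.5*rho*(V₁^2-V₂^2)/1000=0.5*1.225*(2.46^2-4.12^2)/1000=-0.00669 kPa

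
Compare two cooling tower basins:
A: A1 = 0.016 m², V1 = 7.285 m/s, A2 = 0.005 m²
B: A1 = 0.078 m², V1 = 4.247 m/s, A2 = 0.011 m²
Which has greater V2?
V2(A) = 23.31 m/s, V2(B) = 30.12 m/s. Answer: B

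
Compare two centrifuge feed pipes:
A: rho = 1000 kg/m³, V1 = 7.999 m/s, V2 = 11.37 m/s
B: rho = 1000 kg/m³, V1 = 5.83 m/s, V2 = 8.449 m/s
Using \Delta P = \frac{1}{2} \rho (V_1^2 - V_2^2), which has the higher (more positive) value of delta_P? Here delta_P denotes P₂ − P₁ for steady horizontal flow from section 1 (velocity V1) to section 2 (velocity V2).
delta_P(A) = -32.65 kPa, delta_P(B) = -18.7 kPa. Answer: B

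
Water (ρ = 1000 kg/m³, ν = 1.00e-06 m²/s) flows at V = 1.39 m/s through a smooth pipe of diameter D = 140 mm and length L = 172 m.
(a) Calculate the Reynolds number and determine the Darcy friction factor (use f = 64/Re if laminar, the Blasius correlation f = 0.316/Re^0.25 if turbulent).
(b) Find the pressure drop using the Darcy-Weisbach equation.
(a) Re = V·D/ν = 1.39·0.14/1.00e-06 = 194600 → turbulent (Re > 4000); f = 0.316/Re^0.25 = 0.316/194600^0.25 = 0.015045 (Blasius is strictly valid for Re ≲ 1e5; used here as the smooth-pipe estimate the problem specifies)
(b) Darcy-Weisbach: ΔP = f·(L/D)·½ρV²/1000 = 0.015045·(172/0.140)·½·1000·1.39²/1000 = 17.86 kPa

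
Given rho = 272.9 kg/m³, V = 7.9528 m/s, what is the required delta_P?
Formula: V = \sqrt{\frac{2 \Delta P}{\rho}}
Substituting knowns: 7.9528 = √(2·(delta_P·1000)/272.9)
Solving for delta_P: delta_P = 7.9528²·272.9/2/1000 = 8.63 kPa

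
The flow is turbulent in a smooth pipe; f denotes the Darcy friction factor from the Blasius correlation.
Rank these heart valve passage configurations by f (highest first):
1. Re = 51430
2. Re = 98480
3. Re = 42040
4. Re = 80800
Case 1: f = 0.02098
Case 2: f = 0.01784
Case 3: f = 0.02207
Case 4: f = 0.01874
Ranking (highest first): 3, 1, 4, 2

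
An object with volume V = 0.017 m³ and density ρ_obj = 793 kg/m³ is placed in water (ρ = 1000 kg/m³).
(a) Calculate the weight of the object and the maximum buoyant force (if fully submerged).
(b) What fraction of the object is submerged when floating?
(a) W=rho_obj*g*V=793*9.81*0.017=132.2 N; F_B(max)=rho*g*V=1000*9.81*0.017=166.8 N
(b) Floating fraction=rho_obj/rho=793/1000=0.793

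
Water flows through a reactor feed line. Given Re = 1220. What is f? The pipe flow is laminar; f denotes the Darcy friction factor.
Formula: f = \frac{64}{Re}
f = 64/1220 = 0.05246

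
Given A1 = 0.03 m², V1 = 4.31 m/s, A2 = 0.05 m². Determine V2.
Formula: V_2 = \frac{A_1 V_1}{A_2}
V2 = 0.03·4.31/0.05 = 2.586 m/s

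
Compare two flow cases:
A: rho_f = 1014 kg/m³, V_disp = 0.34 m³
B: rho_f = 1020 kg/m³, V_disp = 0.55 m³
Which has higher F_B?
F_B(A) = 3382 N, F_B(B) = 5503 N. Answer: B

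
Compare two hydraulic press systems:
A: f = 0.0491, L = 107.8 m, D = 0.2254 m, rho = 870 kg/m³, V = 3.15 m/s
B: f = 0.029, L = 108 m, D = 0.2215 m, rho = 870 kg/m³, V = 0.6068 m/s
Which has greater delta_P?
delta_P(A) = 101.4 kPa, delta_P(B) = 2.265 kPa. Answer: A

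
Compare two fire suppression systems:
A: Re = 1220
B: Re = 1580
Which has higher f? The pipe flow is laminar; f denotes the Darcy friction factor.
f(A) = 0.05246, f(B) = 0.04051. Answer: A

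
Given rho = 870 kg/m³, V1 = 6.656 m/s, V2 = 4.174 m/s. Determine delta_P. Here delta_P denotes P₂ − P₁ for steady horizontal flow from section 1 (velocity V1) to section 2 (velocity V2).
Formula: \Delta P = \frac{1}{2} \rho (V_1^2 - V_2^2)
delta_P = 0.5·870·(6.656² − 4.174²)/1000 = 11.69 kPa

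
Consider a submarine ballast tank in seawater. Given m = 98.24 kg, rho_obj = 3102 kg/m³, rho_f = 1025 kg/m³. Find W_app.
Formula: W_{app} = mg\left(1 - \frac{\rho_f}{\rho_{obj}}\right)
W_app = 98.24·9.81·(1 − 1025/3102) = 645.3 N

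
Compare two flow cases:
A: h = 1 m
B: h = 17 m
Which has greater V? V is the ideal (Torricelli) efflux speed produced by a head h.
V(A) = 4.429 m/s, V(B) = 18.26 m/s. Answer: B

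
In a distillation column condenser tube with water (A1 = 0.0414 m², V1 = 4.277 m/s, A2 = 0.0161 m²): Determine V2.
Formula: V_2 = \frac{A_1 V_1}{A_2}
V2 = 0.0414·4.277/0.0161 = 11 m/s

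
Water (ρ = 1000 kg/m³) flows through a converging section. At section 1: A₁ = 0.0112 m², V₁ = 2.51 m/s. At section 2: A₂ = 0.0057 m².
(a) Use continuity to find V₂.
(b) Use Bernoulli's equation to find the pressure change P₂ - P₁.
(a) Continuity: A₁V₁=A₂V₂ -> V₂=A₁V₁/A₂=0.0112*2.51/0.0057=4.93 m/s
(b) Bernoulli: P₂-P₁=0.5*rho*(V₁^2-V₂^2)/1000=0.5*1000*(2.51^2-4.93^2)/1000=-9.002 kPa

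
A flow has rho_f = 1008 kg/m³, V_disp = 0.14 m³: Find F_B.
Formula: F_B = \rho_f g V_{disp}
F_B = 1008·9.81·0.14 = 1384 N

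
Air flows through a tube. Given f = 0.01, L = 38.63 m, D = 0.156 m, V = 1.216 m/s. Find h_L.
Formula: h_L = f \frac{L}{D} \frac{V^2}{2g}
h_L = 0.01·(38.63/0.156)·1.216²/(2·9.81) = 0.1866 m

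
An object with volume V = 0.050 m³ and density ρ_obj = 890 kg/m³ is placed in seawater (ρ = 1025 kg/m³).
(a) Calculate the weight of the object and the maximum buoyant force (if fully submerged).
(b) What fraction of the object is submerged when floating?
(a) W=rho_obj*g*V=890*9.81*0.050=436.5 N; F_B(max)=rho*g*V=1025*9.81*0.050=502.8 N
(b) Floating fraction=rho_obj/rho=890/1025=0.868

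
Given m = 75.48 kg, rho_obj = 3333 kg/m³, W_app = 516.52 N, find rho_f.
Formula: W_{app} = mg\left(1 - \frac{\rho_f}{\rho_{obj}}\right)
Substituting knowns: 516.52 = 75.48·9.81·(1 − rho_f/3333)
Solving for rho_f: rho_f = 3333·(1 − 516.52/(75.48·9.81)) = 1008 kg/m³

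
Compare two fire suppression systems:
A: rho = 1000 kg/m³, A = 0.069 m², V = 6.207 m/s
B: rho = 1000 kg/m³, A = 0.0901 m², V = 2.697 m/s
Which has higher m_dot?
m_dot(A) = 428.3 kg/s, m_dot(B) = 243 kg/s. Answer: A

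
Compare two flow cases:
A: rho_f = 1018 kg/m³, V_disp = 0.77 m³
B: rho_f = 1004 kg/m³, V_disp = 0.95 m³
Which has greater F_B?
F_B(A) = 7690 N, F_B(B) = 9357 N. Answer: B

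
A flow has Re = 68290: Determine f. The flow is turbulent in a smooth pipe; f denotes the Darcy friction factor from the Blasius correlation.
Formula: f = \frac{0.316}{Re^{0.25}}
f = 0.316/68290^0.25 = 0.01955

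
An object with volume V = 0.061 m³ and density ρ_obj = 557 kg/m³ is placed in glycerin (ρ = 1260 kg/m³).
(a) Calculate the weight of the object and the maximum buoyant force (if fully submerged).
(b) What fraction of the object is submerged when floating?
(a) W=rho_obj*g*V=557*9.81*0.061=333.3 N; F_B(max)=rho*g*V=1260*9.81*0.061=754.0 N
(b) Floating fraction=rho_obj/rho=557/1260=0.442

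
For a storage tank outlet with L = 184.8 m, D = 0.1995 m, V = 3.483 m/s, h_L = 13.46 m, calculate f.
Formula: h_L = f \frac{L}{D} \frac{V^2}{2g}
Substituting knowns: 13.46 = f·(184.8/0.1995)·3.483²/(2·9.81)
Solving for f: f = 13.46·2·9.81/((184.8/0.1995)·3.483²) = 0.0235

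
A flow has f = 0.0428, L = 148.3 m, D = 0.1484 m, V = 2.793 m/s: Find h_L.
Formula: h_L = f \frac{L}{D} \frac{V^2}{2g}
h_L = 0.0428·(148.3/0.1484)·2.793²/(2·9.81) = 17.01 m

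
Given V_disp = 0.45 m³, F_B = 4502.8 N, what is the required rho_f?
Formula: F_B = \rho_f g V_{disp}
Substituting knowns: 4502.8 = rho_f·9.81·0.45
Solving for rho_f: rho_f = 4502.8/(9.81·0.45) = 1020 kg/m³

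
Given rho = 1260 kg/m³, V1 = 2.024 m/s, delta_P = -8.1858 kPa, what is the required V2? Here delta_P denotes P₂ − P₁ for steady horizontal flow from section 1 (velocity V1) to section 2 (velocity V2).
Formula: \Delta P = \frac{1}{2} \rho (V_1^2 - V_2^2)
Substituting knowns: -8.1858 = 0.5·1260·(2.024² − V2²)/1000
Solving for V2: V2 = √(2.024² − 2·(-8.1858·1000)/1260) = 4.134 m/s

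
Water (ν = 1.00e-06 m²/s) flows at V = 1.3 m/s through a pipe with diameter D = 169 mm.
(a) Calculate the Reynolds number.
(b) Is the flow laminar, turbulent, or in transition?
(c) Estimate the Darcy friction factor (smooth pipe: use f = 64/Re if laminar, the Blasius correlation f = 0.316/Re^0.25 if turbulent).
(a) Re = V·D/ν = 1.3·0.169/1.00e-06 = 219700
(b) Flow regime: turbulent (Re > 4000)
(c) Friction factor: f = 0.316/Re^0.25 = 0.316/219700^0.25 = 0.0146 (Blasius is strictly valid for Re ≲ 1e5; used here as the smooth-pipe estimate the problem specifies)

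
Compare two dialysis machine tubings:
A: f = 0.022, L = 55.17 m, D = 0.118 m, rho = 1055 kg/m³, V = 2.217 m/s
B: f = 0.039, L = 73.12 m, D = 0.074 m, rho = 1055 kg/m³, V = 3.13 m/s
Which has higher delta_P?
delta_P(A) = 26.67 kPa, delta_P(B) = 199.1 kPa. Answer: B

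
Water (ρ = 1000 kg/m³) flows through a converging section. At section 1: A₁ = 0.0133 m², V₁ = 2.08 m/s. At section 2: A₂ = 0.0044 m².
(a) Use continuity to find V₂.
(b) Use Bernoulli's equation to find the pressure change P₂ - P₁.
(a) Continuity: A₁V₁=A₂V₂ -> V₂=A₁V₁/A₂=0.0133*2.08/0.0044=6.29 m/s
(b) Bernoulli: P₂-P₁=0.5*rho*(V₁^2-V₂^2)/1000=0.5*1000*(2.08^2-6.29^2)/1000=-17.62 kPa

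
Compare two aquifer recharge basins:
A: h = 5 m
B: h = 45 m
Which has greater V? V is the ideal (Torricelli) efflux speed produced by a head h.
V(A) = 9.905 m/s, V(B) = 29.71 m/s. Answer: B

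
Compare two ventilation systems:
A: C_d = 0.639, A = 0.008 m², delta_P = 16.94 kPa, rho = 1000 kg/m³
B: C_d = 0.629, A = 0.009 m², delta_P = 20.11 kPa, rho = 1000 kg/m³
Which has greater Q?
Q(A) = 29.76 L/s, Q(B) = 35.9 L/s. Answer: B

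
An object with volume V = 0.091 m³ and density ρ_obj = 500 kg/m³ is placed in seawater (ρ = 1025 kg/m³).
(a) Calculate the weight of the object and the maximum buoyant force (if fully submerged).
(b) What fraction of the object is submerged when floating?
(a) W=rho_obj*g*V=500*9.81*0.091=446.4 N; F_B(max)=rho*g*V=1025*9.81*0.091=915.0 N
(b) Floating fraction=rho_obj/rho=500/1025=0.488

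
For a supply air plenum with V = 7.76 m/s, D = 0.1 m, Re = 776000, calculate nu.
Formula: Re = \frac{V D}{\nu}
Substituting knowns: 776000 = 7.76·0.1/nu
Solving for nu: nu = 7.76·0.1/776000 = 1.000e-06 m²/s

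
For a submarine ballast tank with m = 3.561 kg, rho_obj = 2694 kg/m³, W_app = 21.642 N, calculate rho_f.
Formula: W_{app} = mg\left(1 - \frac{\rho_f}{\rho_{obj}}\right)
Substituting knowns: 21.642 = 3.561·9.81·(1 − rho_f/2694)
Solving for rho_f: rho_f = 2694·(1 − 21.642/(3.561·9.81)) = 1025 kg/m³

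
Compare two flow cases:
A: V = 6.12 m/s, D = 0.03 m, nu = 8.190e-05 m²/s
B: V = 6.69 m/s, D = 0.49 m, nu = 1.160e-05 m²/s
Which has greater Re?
Re(A) = 2242, Re(B) = 282595. Answer: B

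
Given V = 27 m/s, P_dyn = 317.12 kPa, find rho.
Formula: P_{dyn} = \frac{1}{2} \rho V^2
Substituting knowns: 317.12 = 0.5·rho·27²/1000
Solving for rho: rho = 2·(317.12·1000)/27² = 870 kg/m³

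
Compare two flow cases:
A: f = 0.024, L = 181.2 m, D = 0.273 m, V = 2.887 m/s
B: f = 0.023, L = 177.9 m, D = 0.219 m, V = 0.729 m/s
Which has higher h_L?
h_L(A) = 6.767 m, h_L(B) = 0.5061 m. Answer: A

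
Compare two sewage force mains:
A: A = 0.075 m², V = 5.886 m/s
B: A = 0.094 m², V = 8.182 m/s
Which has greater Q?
Q(A) = 441.4 L/s, Q(B) = 769.1 L/s. Answer: B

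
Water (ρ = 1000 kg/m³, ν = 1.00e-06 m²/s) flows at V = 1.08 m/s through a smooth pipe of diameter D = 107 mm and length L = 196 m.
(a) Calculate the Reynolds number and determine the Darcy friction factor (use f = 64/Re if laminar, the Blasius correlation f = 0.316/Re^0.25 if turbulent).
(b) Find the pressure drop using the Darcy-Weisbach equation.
(a) Re = V·D/ν = 1.08·0.107/1.00e-06 = 115560 → turbulent (Re > 4000); f = 0.316/Re^0.25 = 0.316/115560^0.25 = 0.017139 (Blasius is strictly valid for Re ≲ 1e5; used here as the smooth-pipe estimate the problem specifies)
(b) Darcy-Weisbach: ΔP = f·(L/D)·½ρV²/1000 = 0.017139·(196/0.107)·½·1000·1.08²/1000 = 18.31 kPa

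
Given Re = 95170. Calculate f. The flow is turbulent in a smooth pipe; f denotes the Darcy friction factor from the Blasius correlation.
Formula: f = \frac{0.316}{Re^{0.25}}
f = 0.316/95170^0.25 = 0.01799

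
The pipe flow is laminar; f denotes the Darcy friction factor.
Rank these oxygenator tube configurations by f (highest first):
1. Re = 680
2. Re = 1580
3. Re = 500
Case 1: f = 0.09412
Case 2: f = 0.04051
Case 3: f = 0.128
Ranking (highest first): 3, 1, 2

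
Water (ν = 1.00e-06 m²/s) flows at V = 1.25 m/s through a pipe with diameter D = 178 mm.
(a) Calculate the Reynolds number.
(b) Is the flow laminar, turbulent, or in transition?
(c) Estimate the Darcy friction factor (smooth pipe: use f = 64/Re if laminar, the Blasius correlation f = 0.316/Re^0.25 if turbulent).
(a) Re = V·D/ν = 1.25·0.178/1.00e-06 = 222500
(b) Flow regime: turbulent (Re > 4000)
(c) Friction factor: f = 0.316/Re^0.25 = 0.316/222500^0.25 = 0.01455 (Blasius is strictly valid for Re ≲ 1e5; used here as the smooth-pipe estimate the problem specifies)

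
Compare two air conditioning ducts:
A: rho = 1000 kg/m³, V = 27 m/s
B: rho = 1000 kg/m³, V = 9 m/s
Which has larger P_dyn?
P_dyn(A) = 364.5 kPa, P_dyn(B) = 40.5 kPa. Answer: A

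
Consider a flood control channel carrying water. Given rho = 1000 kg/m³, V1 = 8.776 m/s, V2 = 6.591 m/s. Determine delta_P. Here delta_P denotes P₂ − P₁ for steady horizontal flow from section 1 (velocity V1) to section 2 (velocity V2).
Formula: \Delta P = \frac{1}{2} \rho (V_1^2 - V_2^2)
delta_P = 0.5·1000·(8.776² − 6.591²)/1000 = 16.79 kPa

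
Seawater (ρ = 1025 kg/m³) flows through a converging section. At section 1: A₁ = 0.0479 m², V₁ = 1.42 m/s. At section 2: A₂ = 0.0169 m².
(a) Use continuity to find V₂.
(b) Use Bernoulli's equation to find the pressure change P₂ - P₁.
(a) Continuity: A₁V₁=A₂V₂ -> V₂=A₁V₁/A₂=0.0479*1.42/0.0169=4.02 m/s
(b) Bernoulli: P₂-P₁=0.5*rho*(V₁^2-V₂^2)/1000=0.5*1025*(1.42^2-4.02^2)/1000=-7.249 kPa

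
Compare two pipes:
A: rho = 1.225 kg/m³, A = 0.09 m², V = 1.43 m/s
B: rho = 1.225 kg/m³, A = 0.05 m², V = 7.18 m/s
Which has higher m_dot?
m_dot(A) = 0.1577 kg/s, m_dot(B) = 0.4398 kg/s. Answer: B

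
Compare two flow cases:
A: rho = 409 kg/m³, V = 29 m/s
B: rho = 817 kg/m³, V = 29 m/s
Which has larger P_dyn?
P_dyn(A) = 172 kPa, P_dyn(B) = 343.5 kPa. Answer: B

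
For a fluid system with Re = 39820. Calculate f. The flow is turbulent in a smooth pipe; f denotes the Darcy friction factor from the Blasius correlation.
Formula: f = \frac{0.316}{Re^{0.25}}
f = 0.316/39820^0.25 = 0.02237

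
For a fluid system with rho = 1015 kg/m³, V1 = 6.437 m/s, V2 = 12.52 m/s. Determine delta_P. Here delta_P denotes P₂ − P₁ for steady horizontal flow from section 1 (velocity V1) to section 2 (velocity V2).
Formula: \Delta P = \frac{1}{2} \rho (V_1^2 - V_2^2)
delta_P = 0.5·1015·(6.437² − 12.52²)/1000 = -58.52 kPa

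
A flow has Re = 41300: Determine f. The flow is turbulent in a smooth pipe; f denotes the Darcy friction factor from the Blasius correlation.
Formula: f = \frac{0.316}{Re^{0.25}}
f = 0.316/41300^0.25 = 0.02217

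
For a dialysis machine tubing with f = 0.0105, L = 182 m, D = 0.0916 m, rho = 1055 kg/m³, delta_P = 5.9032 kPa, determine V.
Formula: \Delta P = f \frac{L}{D} \frac{\rho V^2}{2}
Substituting knowns: 5.9032 = 0.0105·(182/0.0916)·0.5·1055·V²/1000
Solving for V: V = √((5.9032·1000)/(0.0105·(182/0.0916)·0.5·1055)) = 0.7324 m/s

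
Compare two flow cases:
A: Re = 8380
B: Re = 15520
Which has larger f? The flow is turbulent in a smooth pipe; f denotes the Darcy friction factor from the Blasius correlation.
f(A) = 0.03303, f(B) = 0.02831. Answer: A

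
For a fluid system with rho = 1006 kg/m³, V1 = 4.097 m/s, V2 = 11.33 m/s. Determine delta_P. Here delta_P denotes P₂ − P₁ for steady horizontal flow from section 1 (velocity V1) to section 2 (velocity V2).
Formula: \Delta P = \frac{1}{2} \rho (V_1^2 - V_2^2)
delta_P = 0.5·1006·(4.097² − 11.33²)/1000 = -56.13 kPa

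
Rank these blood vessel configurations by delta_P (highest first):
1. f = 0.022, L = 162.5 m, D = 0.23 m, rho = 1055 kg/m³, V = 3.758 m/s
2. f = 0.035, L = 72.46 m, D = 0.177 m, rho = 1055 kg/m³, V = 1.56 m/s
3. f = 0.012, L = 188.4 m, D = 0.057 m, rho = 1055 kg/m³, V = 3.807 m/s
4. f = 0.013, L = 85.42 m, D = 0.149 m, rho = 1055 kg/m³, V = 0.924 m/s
Case 1: delta_P = 115.8 kPa
Case 2: delta_P = 18.39 kPa
Case 3: delta_P = 303.2 kPa
Case 4: delta_P = 3.356 kPa
Ranking (highest first): 3, 1, 2, 4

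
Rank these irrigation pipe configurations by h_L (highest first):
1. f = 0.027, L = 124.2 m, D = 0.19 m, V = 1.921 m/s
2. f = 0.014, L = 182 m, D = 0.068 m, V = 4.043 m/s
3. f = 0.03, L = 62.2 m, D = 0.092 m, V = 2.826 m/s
Case 1: h_L = 3.32 m
Case 2: h_L = 31.22 m
Case 3: h_L = 8.256 m
Ranking (highest first): 2, 3, 1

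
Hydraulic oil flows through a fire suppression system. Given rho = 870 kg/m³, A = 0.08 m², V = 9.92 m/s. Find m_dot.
Formula: \dot{m} = \rho A V
m_dot = 870·0.08·9.92 = 690.4 kg/s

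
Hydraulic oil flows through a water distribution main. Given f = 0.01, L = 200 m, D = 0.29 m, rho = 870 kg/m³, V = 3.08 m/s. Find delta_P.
Formula: \Delta P = f \frac{L}{D} \frac{\rho V^2}{2}
delta_P = 0.01·(200/0.29)·0.5·870·3.08²/1000 = 28.46 kPa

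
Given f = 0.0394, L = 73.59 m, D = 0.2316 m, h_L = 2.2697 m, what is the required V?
Formula: h_L = f \frac{L}{D} \frac{V^2}{2g}
Substituting knowns: 2.2697 = 0.0394·(73.59/0.2316)·V²/(2·9.81)
Solving for V: V = √(2.2697·2·9.81/(0.0394·(73.59/0.2316))) = 1.886 m/s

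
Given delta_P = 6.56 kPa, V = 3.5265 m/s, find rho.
Formula: V = \sqrt{\frac{2 \Delta P}{\rho}}
Substituting knowns: 3.5265 = √(2·(6.56·1000)/rho)
Solving for rho: rho = 2·(6.56·1000)/3.5265² = 1055 kg/m³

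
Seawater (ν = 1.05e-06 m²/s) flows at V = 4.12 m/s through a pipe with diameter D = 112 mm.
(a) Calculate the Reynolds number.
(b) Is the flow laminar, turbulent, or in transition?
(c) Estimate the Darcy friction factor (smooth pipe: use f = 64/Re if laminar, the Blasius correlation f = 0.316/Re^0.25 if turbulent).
(a) Re = V·D/ν = 4.12·0.112/1.05e-06 = 439470
(b) Flow regime: turbulent (Re > 4000)
(c) Friction factor: f = 0.316/Re^0.25 = 0.316/439470^0.25 = 0.01227 (Blasius is strictly valid for Re ≲ 1e5; used here as the smooth-pipe estimate the problem specifies)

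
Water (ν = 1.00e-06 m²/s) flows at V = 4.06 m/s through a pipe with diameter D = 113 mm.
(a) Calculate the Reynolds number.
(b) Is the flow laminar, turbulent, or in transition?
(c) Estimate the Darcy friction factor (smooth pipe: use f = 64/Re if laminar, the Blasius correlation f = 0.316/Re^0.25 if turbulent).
(a) Re = V·D/ν = 4.06·0.113/1.00e-06 = 458780
(b) Flow regime: turbulent (Re > 4000)
(c) Friction factor: f = 0.316/Re^0.25 = 0.316/458780^0.25 = 0.01214 (Blasius is strictly valid for Re ≲ 1e5; used here as the smooth-pipe estimate the problem specifies)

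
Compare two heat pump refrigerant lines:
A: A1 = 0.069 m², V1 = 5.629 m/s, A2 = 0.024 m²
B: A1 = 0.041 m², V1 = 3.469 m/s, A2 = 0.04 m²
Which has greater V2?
V2(A) = 16.18 m/s, V2(B) = 3.556 m/s. Answer: A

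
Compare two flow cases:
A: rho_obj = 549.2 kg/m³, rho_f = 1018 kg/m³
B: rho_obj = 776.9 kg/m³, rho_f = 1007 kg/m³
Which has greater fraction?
fraction(A) = 0.5395, fraction(B) = 0.7715. Answer: B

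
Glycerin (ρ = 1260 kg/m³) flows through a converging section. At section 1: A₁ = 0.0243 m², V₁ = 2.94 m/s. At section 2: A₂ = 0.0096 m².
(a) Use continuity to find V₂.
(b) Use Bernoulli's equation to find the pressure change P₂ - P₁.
(a) Continuity: A₁V₁=A₂V₂ -> V₂=A₁V₁/A₂=0.0243*2.94/0.0096=7.44 m/s
(b) Bernoulli: P₂-P₁=0.5*rho*(V₁^2-V₂^2)/1000=0.5*1260*(2.94^2-7.44^2)/1000=-29.43 kPa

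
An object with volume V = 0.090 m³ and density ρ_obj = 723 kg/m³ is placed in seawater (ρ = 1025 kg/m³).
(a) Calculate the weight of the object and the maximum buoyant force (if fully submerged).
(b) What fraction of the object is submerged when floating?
(a) W=rho_obj*g*V=723*9.81*0.090=638.3 N; F_B(max)=rho*g*V=1025*9.81*0.090=905.0 N
(b) Floating fraction=rho_obj/rho=723/1025=0.705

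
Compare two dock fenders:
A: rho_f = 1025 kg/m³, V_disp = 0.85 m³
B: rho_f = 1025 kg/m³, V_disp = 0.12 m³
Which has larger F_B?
F_B(A) = 8547 N, F_B(B) = 1207 N. Answer: A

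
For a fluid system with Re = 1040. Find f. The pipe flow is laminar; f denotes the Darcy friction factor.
Formula: f = \frac{64}{Re}
f = 64/1040 = 0.06154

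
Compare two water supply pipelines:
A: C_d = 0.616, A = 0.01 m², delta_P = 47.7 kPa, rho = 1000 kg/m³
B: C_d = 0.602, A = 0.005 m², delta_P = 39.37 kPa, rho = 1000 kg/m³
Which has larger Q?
Q(A) = 60.17 L/s, Q(B) = 26.71 L/s. Answer: A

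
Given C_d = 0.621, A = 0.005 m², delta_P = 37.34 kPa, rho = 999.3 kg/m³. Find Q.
Formula: Q = C_d A \sqrt{\frac{2 \Delta P}{\rho}}
Q = 0.621·0.005·√(2·(37.34·1000)/999.3)·1000 = 26.84 L/s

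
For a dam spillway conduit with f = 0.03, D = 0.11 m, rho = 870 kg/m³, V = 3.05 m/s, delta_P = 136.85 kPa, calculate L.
Formula: \Delta P = f \frac{L}{D} \frac{\rho V^2}{2}
Substituting knowns: 136.85 = 0.03·(L/0.11)·0.5·870·3.05²/1000
Solving for L: L = (136.85·1000)·0.11/(0.03·0.5·870·3.05²) = 124 m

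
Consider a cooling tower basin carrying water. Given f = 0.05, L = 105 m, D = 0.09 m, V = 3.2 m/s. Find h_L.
Formula: h_L = f \frac{L}{D} \frac{V^2}{2g}
h_L = 0.05·(105/0.09)·3.2²/(2·9.81) = 30.45 m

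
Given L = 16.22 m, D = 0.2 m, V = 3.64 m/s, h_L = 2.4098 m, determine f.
Formula: h_L = f \frac{L}{D} \frac{V^2}{2g}
Substituting knowns: 2.4098 = f·(16.22/0.2)·3.64²/(2·9.81)
Solving for f: f = 2.4098·2·9.81/((16.22/0.2)·3.64²) = 0.044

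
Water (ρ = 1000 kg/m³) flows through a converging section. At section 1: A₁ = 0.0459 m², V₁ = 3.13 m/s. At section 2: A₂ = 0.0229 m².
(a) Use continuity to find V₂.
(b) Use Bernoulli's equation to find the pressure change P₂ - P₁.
(a) Continuity: A₁V₁=A₂V₂ -> V₂=A₁V₁/A₂=0.0459*3.13/0.0229=6.27 m/s
(b) Bernoulli: P₂-P₁=0.5*rho*(V₁^2-V₂^2)/1000=0.5*1000*(3.13^2-6.27^2)/1000=-14.76 kPa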